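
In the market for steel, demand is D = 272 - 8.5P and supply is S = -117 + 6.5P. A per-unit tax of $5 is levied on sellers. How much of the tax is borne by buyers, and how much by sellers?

Buyers bear 13/6, sellers bear 17/6

Pre-tax equilibrium: P* = 389/15, Q* = 1547/30.
Tax on sellers shifts supply to S = -117 + 6.5(P − 5) = -149.5 + 6.5P.
272 - 8.5P = -149.5 + 6.5P gives buyer price Pb = 28.1; sellers receive Ps = 28.1 − 5 = 23.1.
New quantity: Q = 272 − 8.5(28.1) = 33.15.
Buyer burden = 28.1 − 389/15 = 13/6; seller burden = 389/15 − 23.1 = 17/6.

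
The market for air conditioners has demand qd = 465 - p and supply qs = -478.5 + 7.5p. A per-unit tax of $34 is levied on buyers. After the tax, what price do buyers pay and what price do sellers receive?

Buyers pay $141, sellers receive $107

Pre-tax equilibrium: p* = 111, q* = 354.
Tax on buyers shifts demand to qd = 465 − 1(p + 34) = 431 - p.
431 - p = -478.5 + 7.5p gives seller price ps = 107; buyers pay pb = 107 + 34 = 141.
New quantity: q = 465 − 1(141) = 324.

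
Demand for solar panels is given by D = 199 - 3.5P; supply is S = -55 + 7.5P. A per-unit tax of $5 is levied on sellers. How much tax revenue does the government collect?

Pre-tax equilibrium: P* = 254/11, Q* = 1300/11.
Tax on sellers shifts supply to S = -55 + 7.5(P − 5) = -92.5 + 7.5P.
199 - 3.5P = -92.5 + 7.5P gives buyer price Pb = 26.5; sellers receive Ps = 26.5 − 5 = 21.5.
New quantity: Q = 199 − 3.5(26.5) = 106.25.
Revenue = 5 × 106.25 = 531.25.

Tax revenue = 531.25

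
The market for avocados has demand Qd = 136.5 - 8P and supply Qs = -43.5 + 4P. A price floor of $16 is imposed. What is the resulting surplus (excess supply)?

Equilibrium price would be P* = 15, so the floor at 16 binds.
At P = 16: Qd = 8.5, Qs = 20.5.
Surplus = 20.5 − 8.5 = 12.

Surplus = 12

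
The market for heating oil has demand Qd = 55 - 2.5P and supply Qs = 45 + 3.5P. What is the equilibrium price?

P* = 5/3

Set Qd = Qs: 55 - 2.5P = 45 + 3.5P.
10 = 6P, so P* = 5/3.
Q* = 55 − 2.5(5/3) = 305/6.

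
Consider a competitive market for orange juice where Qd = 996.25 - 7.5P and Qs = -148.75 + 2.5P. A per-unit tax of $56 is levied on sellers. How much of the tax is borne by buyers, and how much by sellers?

Pre-tax equilibrium: P* = 114.5, Q* = 137.5.
Tax on sellers shifts supply to Qs = -148.75 + 2.5(P − 56) = -288.75 + 2.5P.
996.25 - 7.5P = -288.75 + 2.5P gives buyer price Pb = 128.5; sellers receive Ps = 128.5 − 56 = 72.5.
New quantity: Q = 996.25 − 7.5(128.5) = 32.5.
Buyer burden = 128.5 − 114.5 = 14; seller burden = 114.5 − 72.5 = 42.

Buyers bear $14, sellers bear $42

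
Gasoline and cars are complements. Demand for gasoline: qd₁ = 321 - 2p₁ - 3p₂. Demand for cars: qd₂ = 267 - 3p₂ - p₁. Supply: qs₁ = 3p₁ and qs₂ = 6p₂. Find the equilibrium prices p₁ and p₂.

p₁ = 348/7, p₂ = 169/7

Market 1: 321 - 2p₁ - 3p₂ = 3p₁ → 5p₁ + 3p₂ = 321.
Market 2: 9p₂ + p₁ = 267.
Eliminating p₂: 9×(1) − 3×(2) gives 42p₁ = 2088, so p₁ = 348/7.
Back-substitute into (2): p₂ = (267 − 1×348/7) / 9 = 169/7.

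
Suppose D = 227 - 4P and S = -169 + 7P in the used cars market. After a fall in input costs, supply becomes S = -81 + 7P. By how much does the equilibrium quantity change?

Original equilibrium: P* = 36, Q* = 83.
New equilibrium: 227 - 4P = -81 + 7P, so 308 = 11P and P' = 28; Q' = 227 − 4(28) = 115.
Change in quantity: 115 − 83 = 32.

ΔQ = 32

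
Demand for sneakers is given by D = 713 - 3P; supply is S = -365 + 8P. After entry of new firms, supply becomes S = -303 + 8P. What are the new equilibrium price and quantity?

Original equilibrium: P* = 98, Q* = 419.
New equilibrium: 713 - 3P = -303 + 8P, so 1016 = 11P and P' = 1016/11; Q' = 713 − 3(1016/11) = 4795/11.

P' = 1016/11, Q' = 4795/11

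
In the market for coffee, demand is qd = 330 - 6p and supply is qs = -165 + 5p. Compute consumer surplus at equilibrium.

Consumer surplus = 300

Equilibrium: 330 - 6p = -165 + 5p gives p* = 45, q* = 60.
Demand choke price (qd = 0): p = 55.
CS = ½(55 − 45)(60) = 300.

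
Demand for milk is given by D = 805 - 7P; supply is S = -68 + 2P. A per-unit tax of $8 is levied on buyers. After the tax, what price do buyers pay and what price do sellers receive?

Pre-tax equilibrium: P* = 97, Q* = 126.
Tax on buyers shifts demand to D = 805 − 7(P + 8) = 749 - 7P.
749 - 7P = -68 + 2P gives seller price Ps = 817/9; buyers pay Pb = 817/9 + 8 = 889/9.
New quantity: Q = 805 − 7(889/9) = 1022/9.

Buyers pay 889/9, sellers receive 817/9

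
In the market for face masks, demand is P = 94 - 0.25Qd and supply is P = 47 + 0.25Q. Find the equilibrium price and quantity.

P* = 70.5, Q* = 94

Set the two price expressions equal: 94 - 0.25Q = 47 + 0.25Q.
47 = 0.5Q, so Q* = 94.
P* = 94 − (0.25)(94) = 70.5.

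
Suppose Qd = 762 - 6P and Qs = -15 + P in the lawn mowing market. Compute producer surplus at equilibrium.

Equilibrium: 762 - 6P = -15 + P gives P* = 111, Q* = 96.
Supply starts at P = 15 (where Qs = 0).
PS = ½(111 − 15)(96) = 4608.

Producer surplus = 4608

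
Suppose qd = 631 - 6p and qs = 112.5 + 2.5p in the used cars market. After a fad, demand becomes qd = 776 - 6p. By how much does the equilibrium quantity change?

Original equilibrium: p* = 61, q* = 265.
New equilibrium: 776 - 6p = 112.5 + 2.5p, so 663.5 = 8.5p and p' = 1327/17; q' = 776 − 6(1327/17) = 5230/17.
Change in quantity: 5230/17 − 265 = 725/17.

Δq = 725/17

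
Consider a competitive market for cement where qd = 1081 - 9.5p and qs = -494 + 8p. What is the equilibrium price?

p* = 90

Set qd = qs: 1081 - 9.5p = -494 + 8p.
1575 = 17.5p, so p* = 90.
q* = 1081 − 9.5(90) = 226.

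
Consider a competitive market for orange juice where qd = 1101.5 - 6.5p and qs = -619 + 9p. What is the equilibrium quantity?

Set qd = qs: 1101.5 - 6.5p = -619 + 9p.
1720.5 = 15.5p, so p* = 111.
q* = 1101.5 − 6.5(111) = 380.

q* = 380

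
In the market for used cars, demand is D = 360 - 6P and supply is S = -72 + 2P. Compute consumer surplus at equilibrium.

Consumer surplus = 108

Equilibrium: 360 - 6P = -72 + 2P gives P* = 54, Q* = 36.
Demand choke price (D = 0): P = 60.
CS = ½(60 − 54)(36) = 108.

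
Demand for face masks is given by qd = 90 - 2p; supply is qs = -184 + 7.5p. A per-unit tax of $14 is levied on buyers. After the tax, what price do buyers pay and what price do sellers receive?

Buyers pay 758/19, sellers receive 492/19

Pre-tax equilibrium: p* = 548/19, q* = 614/19.
Tax on buyers shifts demand to qd = 90 − 2(p + 14) = 62 - 2p.
62 - 2p = -184 + 7.5p gives seller price ps = 492/19; buyers pay pb = 492/19 + 14 = 758/19.
New quantity: q = 90 − 2(758/19) = 194/19.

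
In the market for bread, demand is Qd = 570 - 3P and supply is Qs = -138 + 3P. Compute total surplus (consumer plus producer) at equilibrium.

Equilibrium: 570 - 3P = -138 + 3P gives P* = 118, Q* = 216.
Demand choke price: P = 190; supply starts at P = 46.
CS = ½(190 − 118)(216) = 7776; PS = ½(118 − 46)(216) = 7776.

Total surplus = 15552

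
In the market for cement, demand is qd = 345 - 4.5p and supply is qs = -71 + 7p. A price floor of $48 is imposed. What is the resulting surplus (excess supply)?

Surplus = 136

Equilibrium price would be p* = 832/23, so the floor at 48 binds.
At p = 48: qd = 129, qs = 265.
Surplus = 265 − 129 = 136.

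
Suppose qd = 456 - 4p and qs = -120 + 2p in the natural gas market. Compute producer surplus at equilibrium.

Producer surplus = 1296

Equilibrium: 456 - 4p = -120 + 2p gives p* = 96, q* = 72.
Supply starts at p = 60 (where qs = 0).
PS = ½(96 − 60)(72) = 1296.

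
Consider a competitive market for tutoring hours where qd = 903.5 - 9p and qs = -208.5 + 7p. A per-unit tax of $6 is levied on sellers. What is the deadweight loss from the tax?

Deadweight loss = 70.875

Pre-tax equilibrium: p* = 69.5, q* = 278.
Tax on sellers shifts supply to qs = -208.5 + 7(p − 6) = -250.5 + 7p.
903.5 - 9p = -250.5 + 7p gives buyer price pb = 72.125; sellers receive ps = 72.125 − 6 = 66.125.
New quantity: q = 903.5 − 9(72.125) = 254.375.
DWL = ½ × 6 × (278 − 254.375) = 70.875.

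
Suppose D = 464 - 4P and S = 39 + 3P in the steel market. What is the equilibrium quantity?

Set D = S: 464 - 4P = 39 + 3P.
425 = 7P, so P* = 425/7.
Q* = 464 − 4(425/7) = 1548/7.

Q* = 1548/7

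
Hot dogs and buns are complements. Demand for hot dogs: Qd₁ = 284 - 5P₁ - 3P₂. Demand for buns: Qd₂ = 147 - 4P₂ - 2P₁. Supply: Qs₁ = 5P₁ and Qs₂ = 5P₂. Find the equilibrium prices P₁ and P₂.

P₁ = 705/28, P₂ = 451/42

Market 1: 284 - 5P₁ - 3P₂ = 5P₁ → 10P₁ + 3P₂ = 284.
Market 2: 9P₂ + 2P₁ = 147.
Eliminating P₂: 9×(1) − 3×(2) gives 84P₁ = 2115, so P₁ = 705/28.
Back-substitute into (2): P₂ = (147 − 2×705/28) / 9 = 451/42.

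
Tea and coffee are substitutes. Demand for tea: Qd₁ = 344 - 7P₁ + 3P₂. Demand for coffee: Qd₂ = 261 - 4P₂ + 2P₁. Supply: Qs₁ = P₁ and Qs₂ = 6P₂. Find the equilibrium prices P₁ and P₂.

P₁ = 4223/74, P₂ = 1388/37

Market 1: 344 - 7P₁ + 3P₂ = P₁ → 8P₁ - 3P₂ = 344.
Market 2: 10P₂ - 2P₁ = 261.
Eliminating P₂: 10×(1) + 3×(2) gives 74P₁ = 4223, so P₁ = 4223/74.
Back-substitute into (2): P₂ = (261 + 2×4223/74) / 10 = 1388/37.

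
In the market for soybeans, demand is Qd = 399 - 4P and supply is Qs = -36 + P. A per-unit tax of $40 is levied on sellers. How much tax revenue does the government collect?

Tax revenue = 760

Pre-tax equilibrium: P* = 87, Q* = 51.
Tax on sellers shifts supply to Qs = -36 + 1(P − 40) = -76 + P.
399 - 4P = -76 + P gives buyer price Pb = 95; sellers receive Ps = 95 − 40 = 55.
New quantity: Q = 399 − 4(95) = 19.
Revenue = 40 × 19 = 760.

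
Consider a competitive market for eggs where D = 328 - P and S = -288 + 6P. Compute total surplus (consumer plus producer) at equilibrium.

Equilibrium: 328 - P = -288 + 6P gives P* = 88, Q* = 240.
Demand choke price: P = 328; supply starts at P = 48.
CS = ½(328 − 88)(240) = 28800; PS = ½(88 − 48)(240) = 4800.

Total surplus = 33600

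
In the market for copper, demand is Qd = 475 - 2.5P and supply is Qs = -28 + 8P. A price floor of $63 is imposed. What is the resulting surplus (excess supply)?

Equilibrium price would be P* = 1006/21, so the floor at 63 binds.
At P = 63: Qd = 317.5, Qs = 476.
Surplus = 476 − 317.5 = 158.5.

Surplus = 158.5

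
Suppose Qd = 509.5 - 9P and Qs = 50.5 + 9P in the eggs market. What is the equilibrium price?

Set Qd = Qs: 509.5 - 9P = 50.5 + 9P.
459 = 18P, so P* = 25.5.
Q* = 509.5 − 9(25.5) = 280.

P* = 25.5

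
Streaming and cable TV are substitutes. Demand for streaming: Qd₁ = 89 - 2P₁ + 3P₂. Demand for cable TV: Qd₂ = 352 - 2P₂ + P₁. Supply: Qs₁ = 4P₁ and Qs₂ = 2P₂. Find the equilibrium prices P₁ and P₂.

P₁ = 1412/21, P₂ = 2201/21

Market 1: 89 - 2P₁ + 3P₂ = 4P₁ → 6P₁ - 3P₂ = 89.
Market 2: 4P₂ - P₁ = 352.
Eliminating P₂: 4×(1) + 3×(2) gives 21P₁ = 1412, so P₁ = 1412/21.
Back-substitute into (2): P₂ = (352 + 1×1412/21) / 4 = 2201/21.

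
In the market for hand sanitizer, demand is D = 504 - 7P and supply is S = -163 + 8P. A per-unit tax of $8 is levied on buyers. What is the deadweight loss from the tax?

Deadweight loss = 1792/15

Pre-tax equilibrium: P* = 667/15, Q* = 2891/15.
Tax on buyers shifts demand to D = 504 − 7(P + 8) = 448 - 7P.
448 - 7P = -163 + 8P gives seller price Ps = 611/15; buyers pay Pb = 611/15 + 8 = 731/15.
New quantity: Q = 504 − 7(731/15) = 2443/15.
DWL = ½ × 8 × (2891/15 − 2443/15) = 1792/15.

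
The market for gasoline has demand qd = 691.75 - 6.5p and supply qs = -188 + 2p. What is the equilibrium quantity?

q* = 19

Set qd = qs: 691.75 - 6.5p = -188 + 2p.
879.75 = 8.5p, so p* = 103.5.
q* = 691.75 − 6.5(103.5) = 19.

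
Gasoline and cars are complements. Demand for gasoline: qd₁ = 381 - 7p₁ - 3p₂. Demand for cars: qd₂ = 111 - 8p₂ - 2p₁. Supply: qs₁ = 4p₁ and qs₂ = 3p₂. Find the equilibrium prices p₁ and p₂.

p₁ = 3858/115, p₂ = 459/115

Market 1: 381 - 7p₁ - 3p₂ = 4p₁ → 11p₁ + 3p₂ = 381.
Market 2: 11p₂ + 2p₁ = 111.
Eliminating p₂: 11×(1) − 3×(2) gives 115p₁ = 3858, so p₁ = 3858/115.
Back-substitute into (2): p₂ = (111 − 2×3858/115) / 11 = 459/115.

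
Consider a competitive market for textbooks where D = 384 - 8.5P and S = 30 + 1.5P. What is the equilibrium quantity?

Set D = S: 384 - 8.5P = 30 + 1.5P.
354 = 10P, so P* = 35.4.
Q* = 384 − 8.5(35.4) = 83.1.

Q* = 83.1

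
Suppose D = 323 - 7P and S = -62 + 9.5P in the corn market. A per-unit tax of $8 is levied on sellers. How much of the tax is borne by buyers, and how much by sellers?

Buyers bear 152/33, sellers bear 112/33

Pre-tax equilibrium: P* = 70/3, Q* = 479/3.
Tax on sellers shifts supply to S = -62 + 9.5(P − 8) = -138 + 9.5P.
323 - 7P = -138 + 9.5P gives buyer price Pb = 922/33; sellers receive Ps = 922/33 − 8 = 658/33.
New quantity: Q = 323 − 7(922/33) = 4205/33.
Buyer burden = 922/33 − 70/3 = 152/33; seller burden = 70/3 − 658/33 = 112/33.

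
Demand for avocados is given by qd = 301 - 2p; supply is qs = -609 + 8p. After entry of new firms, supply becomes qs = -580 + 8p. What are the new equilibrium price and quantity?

Original equilibrium: p* = 91, q* = 119.
New equilibrium: 301 - 2p = -580 + 8p, so 881 = 10p and p' = 88.1; q' = 301 − 2(88.1) = 124.8.

p' = 88.1, q' = 124.8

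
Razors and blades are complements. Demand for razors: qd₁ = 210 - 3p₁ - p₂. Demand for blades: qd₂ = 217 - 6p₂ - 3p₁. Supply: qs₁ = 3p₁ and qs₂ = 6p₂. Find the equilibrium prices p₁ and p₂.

Market 1: 210 - 3p₁ - p₂ = 3p₁ → 6p₁ + p₂ = 210.
Market 2: 12p₂ + 3p₁ = 217.
Eliminating p₂: 12×(1) − 1×(2) gives 69p₁ = 2303, so p₁ = 2303/69.
Back-substitute into (2): p₂ = (217 − 3×2303/69) / 12 = 224/23.

p₁ = 2303/69, p₂ = 224/23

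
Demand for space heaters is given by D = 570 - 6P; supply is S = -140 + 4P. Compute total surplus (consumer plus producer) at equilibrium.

Total surplus = 4320

Equilibrium: 570 - 6P = -140 + 4P gives P* = 71, Q* = 144.
Demand choke price: P = 95; supply starts at P = 35.
CS = ½(95 − 71)(144) = 1728; PS = ½(71 − 35)(144) = 2592.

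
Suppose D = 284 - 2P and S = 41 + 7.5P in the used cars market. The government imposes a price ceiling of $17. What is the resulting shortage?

Shortage = 81.5

Equilibrium price would be P* = 486/19, so the ceiling at 17 binds.
At P = 17: D = 284 − 2(17) = 250, S = 41 + 7.5(17) = 168.5.
Shortage = 250 − 168.5 = 81.5.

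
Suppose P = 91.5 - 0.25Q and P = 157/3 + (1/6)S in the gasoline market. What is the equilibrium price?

P* = 68

Set the two price expressions equal: 91.5 - 0.25Q = 157/3 + (1/6)Q.
235/6 = (5/12)Q, so Q* = 94.
P* = 91.5 − (0.25)(94) = 68.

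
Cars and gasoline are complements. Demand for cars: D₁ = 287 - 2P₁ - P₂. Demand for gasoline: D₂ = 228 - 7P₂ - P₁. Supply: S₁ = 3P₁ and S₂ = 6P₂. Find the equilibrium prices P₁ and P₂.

P₁ = 54.734375, P₂ = 13.328125

Market 1: 287 - 2P₁ - P₂ = 3P₁ → 5P₁ + P₂ = 287.
Market 2: 13P₂ + P₁ = 228.
Eliminating P₂: 13×(1) − 1×(2) gives 64P₁ = 3503, so P₁ = 54.734375.
Back-substitute into (2): P₂ = (228 − 1×54.734375) / 13 = 13.328125.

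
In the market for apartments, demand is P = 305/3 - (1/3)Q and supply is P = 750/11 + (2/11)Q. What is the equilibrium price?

P* = 80

Set the two price expressions equal: 305/3 - (1/3)Q = 750/11 + (2/11)Q.
1105/33 = (17/33)Q, so Q* = 65.
P* = 305/3 − (1/3)(65) = 80.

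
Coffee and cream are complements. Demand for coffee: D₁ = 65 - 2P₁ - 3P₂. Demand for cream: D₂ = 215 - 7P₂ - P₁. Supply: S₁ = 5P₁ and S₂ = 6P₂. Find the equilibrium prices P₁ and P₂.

P₁ = 25/11, P₂ = 180/11

Market 1: 65 - 2P₁ - 3P₂ = 5P₁ → 7P₁ + 3P₂ = 65.
Market 2: 13P₂ + P₁ = 215.
Eliminating P₂: 13×(1) − 3×(2) gives 88P₁ = 200, so P₁ = 25/11.
Back-substitute into (2): P₂ = (215 − 1×25/11) / 13 = 180/11.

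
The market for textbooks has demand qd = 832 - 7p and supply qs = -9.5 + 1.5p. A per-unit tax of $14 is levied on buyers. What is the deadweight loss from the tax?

Deadweight loss = 2058/17

Pre-tax equilibrium: p* = 99, q* = 139.
Tax on buyers shifts demand to qd = 832 − 7(p + 14) = 734 - 7p.
734 - 7p = -9.5 + 1.5p gives seller price ps = 1487/17; buyers pay pb = 1487/17 + 14 = 1725/17.
New quantity: q = 832 − 7(1725/17) = 2069/17.
DWL = ½ × 14 × (139 − 2069/17) = 2058/17.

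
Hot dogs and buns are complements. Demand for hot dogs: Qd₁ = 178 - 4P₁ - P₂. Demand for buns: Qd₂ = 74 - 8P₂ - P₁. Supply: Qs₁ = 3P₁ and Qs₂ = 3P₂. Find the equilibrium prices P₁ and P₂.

Market 1: 178 - 4P₁ - P₂ = 3P₁ → 7P₁ + P₂ = 178.
Market 2: 11P₂ + P₁ = 74.
Eliminating P₂: 11×(1) − 1×(2) gives 76P₁ = 1884, so P₁ = 471/19.
Back-substitute into (2): P₂ = (74 − 1×471/19) / 11 = 85/19.

P₁ = 471/19, P₂ = 85/19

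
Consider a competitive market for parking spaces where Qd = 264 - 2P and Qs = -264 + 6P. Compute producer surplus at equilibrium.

Producer surplus = 1452

Equilibrium: 264 - 2P = -264 + 6P gives P* = 66, Q* = 132.
Supply starts at P = 44 (where Qs = 0).
PS = ½(66 − 44)(132) = 1452.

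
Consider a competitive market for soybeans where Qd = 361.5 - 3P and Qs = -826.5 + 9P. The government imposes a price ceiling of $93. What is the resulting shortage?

Shortage = 72

Equilibrium price would be P* = 99, so the ceiling at 93 binds.
At P = 93: Qd = 361.5 − 3(93) = 82.5, Qs = -826.5 + 9(93) = 10.5.
Shortage = 82.5 − 10.5 = 72.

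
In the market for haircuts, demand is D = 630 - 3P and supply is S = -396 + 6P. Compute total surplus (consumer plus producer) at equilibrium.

Total surplus = 20736

Equilibrium: 630 - 3P = -396 + 6P gives P* = 114, Q* = 288.
Demand choke price: P = 210; supply starts at P = 66.
CS = ½(210 − 114)(288) = 13824; PS = ½(114 − 66)(288) = 6912.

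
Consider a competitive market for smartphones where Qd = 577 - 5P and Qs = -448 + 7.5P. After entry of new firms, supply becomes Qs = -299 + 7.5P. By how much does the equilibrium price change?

Original equilibrium: P* = 82, Q* = 167.
New equilibrium: 577 - 5P = -299 + 7.5P, so 876 = 12.5P and P' = 70.08; Q' = 577 − 5(70.08) = 226.6.
Change in price: 70.08 − 82 = -11.92.

ΔP = -11.92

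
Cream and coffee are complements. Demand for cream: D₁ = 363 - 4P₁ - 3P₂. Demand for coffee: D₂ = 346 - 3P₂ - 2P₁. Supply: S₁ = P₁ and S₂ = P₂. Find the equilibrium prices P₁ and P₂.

Market 1: 363 - 4P₁ - 3P₂ = P₁ → 5P₁ + 3P₂ = 363.
Market 2: 4P₂ + 2P₁ = 346.
Eliminating P₂: 4×(1) − 3×(2) gives 14P₁ = 414, so P₁ = 207/7.
Back-substitute into (2): P₂ = (346 − 2×207/7) / 4 = 502/7.

P₁ = 207/7, P₂ = 502/7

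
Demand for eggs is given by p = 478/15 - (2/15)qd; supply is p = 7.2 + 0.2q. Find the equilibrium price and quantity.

Set the two price expressions equal: 478/15 - (2/15)q = 7.2 + 0.2q.
74/3 = (1/3)q, so q* = 74.
p* = 478/15 − (2/15)(74) = 22.

p* = 22, q* = 74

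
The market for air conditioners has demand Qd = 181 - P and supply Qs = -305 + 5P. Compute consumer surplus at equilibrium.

Equilibrium: 181 - P = -305 + 5P gives P* = 81, Q* = 100.
Demand choke price (Qd = 0): P = 181.
CS = ½(181 − 81)(100) = 5000.

Consumer surplus = 5000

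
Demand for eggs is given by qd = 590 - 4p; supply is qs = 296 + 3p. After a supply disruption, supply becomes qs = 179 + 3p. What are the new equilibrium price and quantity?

p' = 411/7, q' = 2486/7

Original equilibrium: p* = 42, q* = 422.
New equilibrium: 590 - 4p = 179 + 3p, so 411 = 7p and p' = 411/7; q' = 590 − 4(411/7) = 2486/7.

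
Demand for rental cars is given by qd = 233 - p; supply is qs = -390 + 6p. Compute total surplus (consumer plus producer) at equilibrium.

Total surplus = 12096

Equilibrium: 233 - p = -390 + 6p gives p* = 89, q* = 144.
Demand choke price: p = 233; supply starts at p = 65.
CS = ½(233 − 89)(144) = 10368; PS = ½(89 − 65)(144) = 1728.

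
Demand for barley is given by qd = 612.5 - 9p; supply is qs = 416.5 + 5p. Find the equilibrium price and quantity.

p* = 14, q* = 486.5

Set qd = qs: 612.5 - 9p = 416.5 + 5p.
196 = 14p, so p* = 14.
q* = 612.5 − 9(14) = 486.5.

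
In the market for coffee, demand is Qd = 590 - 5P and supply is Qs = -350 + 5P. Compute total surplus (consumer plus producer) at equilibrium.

Equilibrium: 590 - 5P = -350 + 5P gives P* = 94, Q* = 120.
Demand choke price: P = 118; supply starts at P = 70.
CS = ½(118 − 94)(120) = 1440; PS = ½(94 − 70)(120) = 1440.

Total surplus = 2880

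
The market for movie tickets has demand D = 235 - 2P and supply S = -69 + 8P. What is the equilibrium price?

P* = 30.4

Set D = S: 235 - 2P = -69 + 8P.
304 = 10P, so P* = 30.4.
Q* = 235 − 2(30.4) = 174.2.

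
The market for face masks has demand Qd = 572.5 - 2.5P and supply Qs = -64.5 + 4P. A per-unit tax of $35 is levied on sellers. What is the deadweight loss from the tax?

Deadweight loss = 12250/13

Pre-tax equilibrium: P* = 98, Q* = 327.5.
Tax on sellers shifts supply to Qs = -64.5 + 4(P − 35) = -204.5 + 4P.
572.5 - 2.5P = -204.5 + 4P gives buyer price Pb = 1554/13; sellers receive Ps = 1554/13 − 35 = 1099/13.
New quantity: Q = 572.5 − 2.5(1554/13) = 7115/26.
DWL = ½ × 35 × (327.5 − 7115/26) = 12250/13.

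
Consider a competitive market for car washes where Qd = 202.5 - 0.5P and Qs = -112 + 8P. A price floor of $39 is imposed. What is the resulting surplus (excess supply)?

Equilibrium price would be P* = 37, so the floor at 39 binds.
At P = 39: Qd = 183, Qs = 200.
Surplus = 200 − 183 = 17.

Surplus = 17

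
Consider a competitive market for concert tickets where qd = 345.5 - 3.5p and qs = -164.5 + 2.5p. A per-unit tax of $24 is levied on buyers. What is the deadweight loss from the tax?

Pre-tax equilibrium: p* = 85, q* = 48.
Tax on buyers shifts demand to qd = 345.5 − 3.5(p + 24) = 261.5 - 3.5p.
261.5 - 3.5p = -164.5 + 2.5p gives seller price ps = 71; buyers pay pb = 71 + 24 = 95.
New quantity: q = 345.5 − 3.5(95) = 13.
DWL = ½ × 24 × (48 − 13) = 420.

Deadweight loss = 420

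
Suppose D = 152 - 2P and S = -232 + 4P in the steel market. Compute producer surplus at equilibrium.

Equilibrium: 152 - 2P = -232 + 4P gives P* = 64, Q* = 24.
Supply starts at P = 58 (where S = 0).
PS = ½(64 − 58)(24) = 72.

Producer surplus = 72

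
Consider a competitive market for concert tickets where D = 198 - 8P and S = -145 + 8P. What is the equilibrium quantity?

Q* = 26.5

Set D = S: 198 - 8P = -145 + 8P.
343 = 16P, so P* = 21.4375.
Q* = 198 − 8(21.4375) = 26.5.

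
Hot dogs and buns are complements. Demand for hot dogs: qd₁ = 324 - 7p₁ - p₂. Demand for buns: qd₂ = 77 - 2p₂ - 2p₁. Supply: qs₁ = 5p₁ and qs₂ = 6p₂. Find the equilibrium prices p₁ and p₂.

Market 1: 324 - 7p₁ - p₂ = 5p₁ → 12p₁ + p₂ = 324.
Market 2: 8p₂ + 2p₁ = 77.
Eliminating p₂: 8×(1) − 1×(2) gives 94p₁ = 2515, so p₁ = 2515/94.
Back-substitute into (2): p₂ = (77 − 2×2515/94) / 8 = 138/47.

p₁ = 2515/94, p₂ = 138/47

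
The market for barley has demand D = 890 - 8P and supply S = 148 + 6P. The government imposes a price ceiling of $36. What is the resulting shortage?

Equilibrium price would be P* = 53, so the ceiling at 36 binds.
At P = 36: D = 890 − 8(36) = 602, S = 148 + 6(36) = 364.
Shortage = 602 − 364 = 238.

Shortage = 238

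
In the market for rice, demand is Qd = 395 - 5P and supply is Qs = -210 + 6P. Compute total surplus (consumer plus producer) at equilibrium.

Equilibrium: 395 - 5P = -210 + 6P gives P* = 55, Q* = 120.
Demand choke price: P = 79; supply starts at P = 35.
CS = ½(79 − 55)(120) = 1440; PS = ½(55 − 35)(120) = 1200.

Total surplus = 2640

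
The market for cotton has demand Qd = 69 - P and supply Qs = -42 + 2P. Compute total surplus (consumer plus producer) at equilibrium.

Equilibrium: 69 - P = -42 + 2P gives P* = 37, Q* = 32.
Demand choke price: P = 69; supply starts at P = 21.
CS = ½(69 − 37)(32) = 512; PS = ½(37 − 21)(32) = 256.

Total surplus = 768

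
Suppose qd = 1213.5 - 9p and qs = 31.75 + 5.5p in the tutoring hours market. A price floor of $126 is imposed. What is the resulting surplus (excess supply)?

Surplus = 645.25

Equilibrium price would be p* = 81.5, so the floor at 126 binds.
At p = 126: qd = 79.5, qs = 724.75.
Surplus = 724.75 − 79.5 = 645.25.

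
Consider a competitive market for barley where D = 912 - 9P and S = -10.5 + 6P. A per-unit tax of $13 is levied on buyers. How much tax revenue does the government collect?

Pre-tax equilibrium: P* = 61.5, Q* = 358.5.
Tax on buyers shifts demand to D = 912 − 9(P + 13) = 795 - 9P.
795 - 9P = -10.5 + 6P gives seller price Ps = 53.7; buyers pay Pb = 53.7 + 13 = 66.7.
New quantity: Q = 912 − 9(66.7) = 311.7.
Revenue = 13 × 311.7 = 4052.1.

Tax revenue = 4052.1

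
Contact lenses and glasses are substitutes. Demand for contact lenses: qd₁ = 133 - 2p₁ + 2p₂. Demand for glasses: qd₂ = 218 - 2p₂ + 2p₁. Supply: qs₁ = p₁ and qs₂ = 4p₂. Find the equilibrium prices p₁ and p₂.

Market 1: 133 - 2p₁ + 2p₂ = p₁ → 3p₁ - 2p₂ = 133.
Market 2: 6p₂ - 2p₁ = 218.
Eliminating p₂: 6×(1) + 2×(2) gives 14p₁ = 1234, so p₁ = 617/7.
Back-substitute into (2): p₂ = (218 + 2×617/7) / 6 = 460/7.

p₁ = 617/7, p₂ = 460/7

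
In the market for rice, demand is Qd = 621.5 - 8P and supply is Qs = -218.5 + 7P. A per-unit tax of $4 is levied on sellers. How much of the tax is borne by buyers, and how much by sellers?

Pre-tax equilibrium: P* = 56, Q* = 173.5.
Tax on sellers shifts supply to Qs = -218.5 + 7(P − 4) = -246.5 + 7P.
621.5 - 8P = -246.5 + 7P gives buyer price Pb = 868/15; sellers receive Ps = 868/15 − 4 = 808/15.
New quantity: Q = 621.5 − 8(868/15) = 4757/30.
Buyer burden = 868/15 − 56 = 28/15; seller burden = 56 − 808/15 = 32/15.

Buyers bear 28/15, sellers bear 32/15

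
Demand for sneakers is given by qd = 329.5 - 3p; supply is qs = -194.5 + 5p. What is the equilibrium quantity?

Set qd = qs: 329.5 - 3p = -194.5 + 5p.
524 = 8p, so p* = 65.5.
q* = 329.5 − 3(65.5) = 133.

q* = 133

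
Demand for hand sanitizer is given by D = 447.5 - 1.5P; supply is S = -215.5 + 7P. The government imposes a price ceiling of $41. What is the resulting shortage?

Equilibrium price would be P* = 78, so the ceiling at 41 binds.
At P = 41: D = 447.5 − 1.5(41) = 386, S = -215.5 + 7(41) = 71.5.
Shortage = 386 − 71.5 = 314.5.

Shortage = 314.5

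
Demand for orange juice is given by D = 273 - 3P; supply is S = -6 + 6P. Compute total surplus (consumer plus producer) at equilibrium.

Total surplus = 8100

Equilibrium: 273 - 3P = -6 + 6P gives P* = 31, Q* = 180.
Demand choke price: P = 91; supply starts at P = 1.
CS = ½(91 − 31)(180) = 5400; PS = ½(31 − 1)(180) = 2700.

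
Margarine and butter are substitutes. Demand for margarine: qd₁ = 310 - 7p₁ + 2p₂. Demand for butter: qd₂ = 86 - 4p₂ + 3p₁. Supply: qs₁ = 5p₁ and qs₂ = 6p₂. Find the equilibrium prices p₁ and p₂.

Market 1: 310 - 7p₁ + 2p₂ = 5p₁ → 12p₁ - 2p₂ = 310.
Market 2: 10p₂ - 3p₁ = 86.
Eliminating p₂: 10×(1) + 2×(2) gives 114p₁ = 3272, so p₁ = 1636/57.
Back-substitute into (2): p₂ = (86 + 3×1636/57) / 10 = 327/19.

p₁ = 1636/57, p₂ = 327/19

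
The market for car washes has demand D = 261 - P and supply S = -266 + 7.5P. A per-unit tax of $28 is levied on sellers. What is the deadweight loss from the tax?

Deadweight loss = 5880/17

Pre-tax equilibrium: P* = 62, Q* = 199.
Tax on sellers shifts supply to S = -266 + 7.5(P − 28) = -476 + 7.5P.
261 - P = -476 + 7.5P gives buyer price Pb = 1474/17; sellers receive Ps = 1474/17 − 28 = 998/17.
New quantity: Q = 261 − 1(1474/17) = 2963/17.
DWL = ½ × 28 × (199 − 2963/17) = 5880/17.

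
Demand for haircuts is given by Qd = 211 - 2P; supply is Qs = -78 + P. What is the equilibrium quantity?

Q* = 55/3

Set Qd = Qs: 211 - 2P = -78 + P.
289 = 3P, so P* = 289/3.
Q* = 211 − 2(289/3) = 55/3.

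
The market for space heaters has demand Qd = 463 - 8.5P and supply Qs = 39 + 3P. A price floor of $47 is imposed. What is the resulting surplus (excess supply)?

Surplus = 116.5

Equilibrium price would be P* = 848/23, so the floor at 47 binds.
At P = 47: Qd = 63.5, Qs = 180.
Surplus = 180 − 63.5 = 116.5.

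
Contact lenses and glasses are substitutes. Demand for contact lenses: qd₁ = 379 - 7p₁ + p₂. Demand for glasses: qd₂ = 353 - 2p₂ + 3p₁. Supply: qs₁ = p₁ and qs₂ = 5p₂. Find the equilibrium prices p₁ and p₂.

Market 1: 379 - 7p₁ + p₂ = p₁ → 8p₁ - p₂ = 379.
Market 2: 7p₂ - 3p₁ = 353.
Eliminating p₂: 7×(1) + 1×(2) gives 53p₁ = 3006, so p₁ = 3006/53.
Back-substitute into (2): p₂ = (353 + 3×3006/53) / 7 = 3961/53.

p₁ = 3006/53, p₂ = 3961/53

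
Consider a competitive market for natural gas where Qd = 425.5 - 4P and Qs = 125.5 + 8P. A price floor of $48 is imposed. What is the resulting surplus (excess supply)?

Surplus = 276

Equilibrium price would be P* = 25, so the floor at 48 binds.
At P = 48: Qd = 233.5, Qs = 509.5.
Surplus = 509.5 − 233.5 = 276.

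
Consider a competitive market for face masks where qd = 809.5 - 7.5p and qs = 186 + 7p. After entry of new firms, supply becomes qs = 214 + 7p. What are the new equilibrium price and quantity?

p' = 1191/29, q' = 14543/29

Original equilibrium: p* = 43, q* = 487.
New equilibrium: 809.5 - 7.5p = 214 + 7p, so 595.5 = 14.5p and p' = 1191/29; q' = 809.5 − 7.5(1191/29) = 14543/29.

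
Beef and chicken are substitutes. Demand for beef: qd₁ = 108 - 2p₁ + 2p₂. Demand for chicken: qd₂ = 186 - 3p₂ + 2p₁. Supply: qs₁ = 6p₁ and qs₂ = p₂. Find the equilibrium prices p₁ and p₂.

p₁ = 201/7, p₂ = 426/7

Market 1: 108 - 2p₁ + 2p₂ = 6p₁ → 8p₁ - 2p₂ = 108.
Market 2: 4p₂ - 2p₁ = 186.
Eliminating p₂: 4×(1) + 2×(2) gives 28p₁ = 804, so p₁ = 201/7.
Back-substitute into (2): p₂ = (186 + 2×201/7) / 4 = 426/7.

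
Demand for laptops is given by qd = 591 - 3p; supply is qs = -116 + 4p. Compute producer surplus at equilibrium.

Producer surplus = 10368

Equilibrium: 591 - 3p = -116 + 4p gives p* = 101, q* = 288.
Supply starts at p = 29 (where qs = 0).
PS = ½(101 − 29)(288) = 10368.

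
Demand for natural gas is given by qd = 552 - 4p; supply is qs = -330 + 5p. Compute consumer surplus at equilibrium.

Consumer surplus = 3200

Equilibrium: 552 - 4p = -330 + 5p gives p* = 98, q* = 160.
Demand choke price (qd = 0): p = 138.
CS = ½(138 − 98)(160) = 3200.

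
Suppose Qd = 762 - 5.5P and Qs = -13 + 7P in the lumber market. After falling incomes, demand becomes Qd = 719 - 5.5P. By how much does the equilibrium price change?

ΔP = -3.44

Original equilibrium: P* = 62, Q* = 421.
New equilibrium: 719 - 5.5P = -13 + 7P, so 732 = 12.5P and P' = 58.56; Q' = 719 − 5.5(58.56) = 396.92.
Change in price: 58.56 − 62 = -3.44.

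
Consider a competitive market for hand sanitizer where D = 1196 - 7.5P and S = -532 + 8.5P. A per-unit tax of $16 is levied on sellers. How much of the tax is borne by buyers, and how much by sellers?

Buyers bear $8.5, sellers bear $7.5

Pre-tax equilibrium: P* = 108, Q* = 386.
Tax on sellers shifts supply to S = -532 + 8.5(P − 16) = -668 + 8.5P.
1196 - 7.5P = -668 + 8.5P gives buyer price Pb = 116.5; sellers receive Ps = 116.5 − 16 = 100.5.
New quantity: Q = 1196 − 7.5(116.5) = 322.25.
Buyer burden = 116.5 − 108 = 8.5; seller burden = 108 − 100.5 = 7.5.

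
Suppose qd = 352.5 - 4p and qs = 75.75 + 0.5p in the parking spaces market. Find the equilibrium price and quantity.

Set qd = qs: 352.5 - 4p = 75.75 + 0.5p.
276.75 = 4.5p, so p* = 61.5.
q* = 352.5 − 4(61.5) = 106.5.

p* = 61.5, q* = 106.5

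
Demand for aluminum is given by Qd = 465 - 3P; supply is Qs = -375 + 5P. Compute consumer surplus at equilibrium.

Equilibrium: 465 - 3P = -375 + 5P gives P* = 105, Q* = 150.
Demand choke price (Qd = 0): P = 155.
CS = ½(155 − 105)(150) = 3750.

Consumer surplus = 3750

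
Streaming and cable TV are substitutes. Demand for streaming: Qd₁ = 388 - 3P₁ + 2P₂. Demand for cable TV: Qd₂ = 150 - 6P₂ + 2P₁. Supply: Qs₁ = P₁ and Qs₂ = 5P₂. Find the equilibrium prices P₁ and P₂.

Market 1: 388 - 3P₁ + 2P₂ = P₁ → 4P₁ - 2P₂ = 388.
Market 2: 11P₂ - 2P₁ = 150.
Eliminating P₂: 11×(1) + 2×(2) gives 40P₁ = 4568, so P₁ = 114.2.
Back-substitute into (2): P₂ = (150 + 2×114.2) / 11 = 34.4.

P₁ = 114.2, P₂ = 34.4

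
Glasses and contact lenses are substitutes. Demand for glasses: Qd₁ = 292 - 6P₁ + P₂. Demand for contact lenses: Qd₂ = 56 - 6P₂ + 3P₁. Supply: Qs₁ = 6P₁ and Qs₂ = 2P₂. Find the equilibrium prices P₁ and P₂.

Market 1: 292 - 6P₁ + P₂ = 6P₁ → 12P₁ - P₂ = 292.
Market 2: 8P₂ - 3P₁ = 56.
Eliminating P₂: 8×(1) + 1×(2) gives 93P₁ = 2392, so P₁ = 2392/93.
Back-substitute into (2): P₂ = (56 + 3×2392/93) / 8 = 516/31.

P₁ = 2392/93, P₂ = 516/31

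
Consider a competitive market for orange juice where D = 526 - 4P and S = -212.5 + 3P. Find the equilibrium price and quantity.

Set D = S: 526 - 4P = -212.5 + 3P.
738.5 = 7P, so P* = 105.5.
Q* = 526 − 4(105.5) = 104.

P* = 105.5, Q* = 104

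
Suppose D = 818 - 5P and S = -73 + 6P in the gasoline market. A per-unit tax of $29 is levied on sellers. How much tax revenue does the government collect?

Tax revenue = 106517/11

Pre-tax equilibrium: P* = 81, Q* = 413.
Tax on sellers shifts supply to S = -73 + 6(P − 29) = -247 + 6P.
818 - 5P = -247 + 6P gives buyer price Pb = 1065/11; sellers receive Ps = 1065/11 − 29 = 746/11.
New quantity: Q = 818 − 5(1065/11) = 3673/11.
Revenue = 29 × 3673/11 = 106517/11.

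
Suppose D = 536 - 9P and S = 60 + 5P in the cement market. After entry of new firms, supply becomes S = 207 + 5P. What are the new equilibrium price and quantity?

P' = 23.5, Q' = 324.5

Original equilibrium: P* = 34, Q* = 230.
New equilibrium: 536 - 9P = 207 + 5P, so 329 = 14P and P' = 23.5; Q' = 536 − 9(23.5) = 324.5.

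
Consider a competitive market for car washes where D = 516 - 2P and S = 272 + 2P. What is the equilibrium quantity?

Set D = S: 516 - 2P = 272 + 2P.
244 = 4P, so P* = 61.
Q* = 516 − 2(61) = 394.

Q* = 394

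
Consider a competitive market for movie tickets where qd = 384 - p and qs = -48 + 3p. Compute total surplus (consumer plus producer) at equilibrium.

Equilibrium: 384 - p = -48 + 3p gives p* = 108, q* = 276.
Demand choke price: p = 384; supply starts at p = 16.
CS = ½(384 − 108)(276) = 38088; PS = ½(108 − 16)(276) = 12696.

Total surplus = 50784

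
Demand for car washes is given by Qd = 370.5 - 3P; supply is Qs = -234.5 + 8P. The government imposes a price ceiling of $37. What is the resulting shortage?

Equilibrium price would be P* = 55, so the ceiling at 37 binds.
At P = 37: Qd = 370.5 − 3(37) = 259.5, Qs = -234.5 + 8(37) = 61.5.
Shortage = 259.5 − 61.5 = 198.

Shortage = 198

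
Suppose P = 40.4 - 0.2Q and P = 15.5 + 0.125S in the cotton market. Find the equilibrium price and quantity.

P* = 326/13, Q* = 996/13

Set the two price expressions equal: 40.4 - 0.2Q = 15.5 + 0.125Q.
24.9 = 0.325Q, so Q* = 996/13.
P* = 40.4 − (0.2)(996/13) = 326/13.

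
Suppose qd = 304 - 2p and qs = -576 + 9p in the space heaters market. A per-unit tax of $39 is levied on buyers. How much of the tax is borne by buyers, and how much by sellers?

Pre-tax equilibrium: p* = 80, q* = 144.
Tax on buyers shifts demand to qd = 304 − 2(p + 39) = 226 - 2p.
226 - 2p = -576 + 9p gives seller price ps = 802/11; buyers pay pb = 802/11 + 39 = 1231/11.
New quantity: q = 304 − 2(1231/11) = 882/11.
Buyer burden = 1231/11 − 80 = 351/11; seller burden = 80 − 802/11 = 78/11.

Buyers bear 351/11, sellers bear 78/11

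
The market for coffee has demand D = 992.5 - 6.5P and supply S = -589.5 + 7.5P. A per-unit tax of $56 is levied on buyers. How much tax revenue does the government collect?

Pre-tax equilibrium: P* = 113, Q* = 258.
Tax on buyers shifts demand to D = 992.5 − 6.5(P + 56) = 628.5 - 6.5P.
628.5 - 6.5P = -589.5 + 7.5P gives seller price Ps = 87; buyers pay Pb = 87 + 56 = 143.
New quantity: Q = 992.5 − 6.5(143) = 63.
Revenue = 56 × 63 = 3528.

Tax revenue = 3528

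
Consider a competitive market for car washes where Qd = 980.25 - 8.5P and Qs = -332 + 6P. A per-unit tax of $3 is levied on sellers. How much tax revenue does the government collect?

Pre-tax equilibrium: P* = 90.5, Q* = 211.
Tax on sellers shifts supply to Qs = -332 + 6(P − 3) = -350 + 6P.
980.25 - 8.5P = -350 + 6P gives buyer price Pb = 5321/58; sellers receive Ps = 5321/58 − 3 = 5147/58.
New quantity: Q = 980.25 − 8.5(5321/58) = 5813/29.
Revenue = 3 × 5813/29 = 17439/29.

Tax revenue = 17439/29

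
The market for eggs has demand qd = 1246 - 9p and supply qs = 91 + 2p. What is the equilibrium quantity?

q* = 301

Set qd = qs: 1246 - 9p = 91 + 2p.
1155 = 11p, so p* = 105.
q* = 1246 − 9(105) = 301.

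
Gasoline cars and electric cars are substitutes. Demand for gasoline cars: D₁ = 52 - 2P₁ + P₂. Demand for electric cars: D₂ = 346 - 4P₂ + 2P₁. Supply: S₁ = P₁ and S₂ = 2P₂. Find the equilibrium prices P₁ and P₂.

Market 1: 52 - 2P₁ + P₂ = P₁ → 3P₁ - P₂ = 52.
Market 2: 6P₂ - 2P₁ = 346.
Eliminating P₂: 6×(1) + 1×(2) gives 16P₁ = 658, so P₁ = 41.125.
Back-substitute into (2): P₂ = (346 + 2×41.125) / 6 = 71.375.

P₁ = 41.125, P₂ = 71.375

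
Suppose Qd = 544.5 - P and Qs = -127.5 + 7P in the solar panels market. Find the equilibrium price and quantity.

P* = 84, Q* = 460.5

Set Qd = Qs: 544.5 - P = -127.5 + 7P.
672 = 8P, so P* = 84.
Q* = 544.5 − 1(84) = 460.5.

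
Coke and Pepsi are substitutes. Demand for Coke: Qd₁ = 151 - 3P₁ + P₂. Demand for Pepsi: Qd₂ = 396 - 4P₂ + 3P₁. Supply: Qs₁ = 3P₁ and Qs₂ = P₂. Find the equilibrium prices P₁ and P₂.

P₁ = 1151/27, P₂ = 943/9

Market 1: 151 - 3P₁ + P₂ = 3P₁ → 6P₁ - P₂ = 151.
Market 2: 5P₂ - 3P₁ = 396.
Eliminating P₂: 5×(1) + 1×(2) gives 27P₁ = 1151, so P₁ = 1151/27.
Back-substitute into (2): P₂ = (396 + 3×1151/27) / 5 = 943/9.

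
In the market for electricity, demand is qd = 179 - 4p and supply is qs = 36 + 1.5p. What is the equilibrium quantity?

Set qd = qs: 179 - 4p = 36 + 1.5p.
143 = 5.5p, so p* = 26.
q* = 179 − 4(26) = 75.

q* = 75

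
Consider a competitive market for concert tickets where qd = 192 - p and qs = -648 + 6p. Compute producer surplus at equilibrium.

Producer surplus = 432

Equilibrium: 192 - p = -648 + 6p gives p* = 120, q* = 72.
Supply starts at p = 108 (where qs = 0).
PS = ½(120 − 108)(72) = 432.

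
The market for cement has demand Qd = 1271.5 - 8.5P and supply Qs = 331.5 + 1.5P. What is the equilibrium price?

P* = 94

Set Qd = Qs: 1271.5 - 8.5P = 331.5 + 1.5P.
940 = 10P, so P* = 94.
Q* = 1271.5 − 8.5(94) = 472.5.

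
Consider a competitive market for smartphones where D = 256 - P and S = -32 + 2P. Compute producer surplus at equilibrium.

Producer surplus = 6400

Equilibrium: 256 - P = -32 + 2P gives P* = 96, Q* = 160.
Supply starts at P = 16 (where S = 0).
PS = ½(96 − 16)(160) = 6400.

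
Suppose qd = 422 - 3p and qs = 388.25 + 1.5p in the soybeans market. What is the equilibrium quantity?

q* = 399.5

Set qd = qs: 422 - 3p = 388.25 + 1.5p.
33.75 = 4.5p, so p* = 7.5.
q* = 422 − 3(7.5) = 399.5.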